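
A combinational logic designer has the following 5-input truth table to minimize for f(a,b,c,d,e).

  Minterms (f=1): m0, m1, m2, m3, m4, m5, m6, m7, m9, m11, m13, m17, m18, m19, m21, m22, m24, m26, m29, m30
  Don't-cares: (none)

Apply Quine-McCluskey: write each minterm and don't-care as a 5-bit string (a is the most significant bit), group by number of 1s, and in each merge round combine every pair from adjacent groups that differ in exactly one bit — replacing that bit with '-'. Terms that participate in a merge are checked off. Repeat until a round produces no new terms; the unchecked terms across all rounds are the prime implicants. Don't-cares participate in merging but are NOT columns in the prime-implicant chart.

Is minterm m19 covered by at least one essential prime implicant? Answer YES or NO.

NO

size-2^0 implicants → 00000(✓)  00001(✓)  00010(✓)  00011(✓)  00100(✓)  00101(✓)  00110(✓)  00111(✓)  01001(✓)  01011(✓)  01101(✓)  10001(✓)  10010(✓)  10011(✓)  10101(✓)  10110(✓)  11000(✓)  11010(✓)  11101(✓)  11110(✓)
size-2^1 implicants → -0001(✓)  -0010(✓)  -0011(✓)  -0101(✓)  -0110(✓)  -1101(✓)  0-001(✓)  0-011(✓)  0-101(✓)  00-00(✓)  00-01(✓)  00-10(✓)  00-11(✓)  000-0(✓)  000-1(✓)  0000-(✓)  0001-(✓)  001-0(✓)  001-1(✓)  0010-(✓)  0011-(✓)  01-01(✓)  010-1(✓)  1-010(✓)  1-101(✓)  1-110(✓)  10-01(✓)  10-10(✓)  100-1(✓)  1001-(✓)  11-10(✓)  110-0
size-2^2 implicants → --101  -0-01  -0-10  -00-1  -001-  0--01  0-0-1  00--0(✓)  00--1(✓)  00-0-(✓)  00-1-(✓)  000--(✓)  001--(✓)  1--10
size-2^3 implicants → 00---
Unchecked terms (primes): --101, -0-01, -0-10, -00-1, -001-, 0--01, 0-0-1, 00---, 1--10, 110-0
Minterm coverage:
  m0 ⊆ 00--- [E]
  m1 ⊆ -0-01,-00-1,0--01,0-0-1,00---
  m2 ⊆ -0-10,-001-,00---
  m3 ⊆ -00-1,-001-,0-0-1,00---
  m4 ⊆ 00--- [E]
  m5 ⊆ --101,-0-01,0--01,00---
  m6 ⊆ -0-10,00---
  m7 ⊆ 00--- [E]
  m9 ⊆ 0--01,0-0-1
  m11 ⊆ 0-0-1 [E]
  m13 ⊆ --101,0--01
  m17 ⊆ -0-01,-00-1
  m18 ⊆ -0-10,-001-,1--10
  m19 ⊆ -00-1,-001-
  m21 ⊆ --101,-0-01
  m22 ⊆ -0-10,1--10
  m24 ⊆ 110-0 [E]
  m26 ⊆ 1--10,110-0
  m29 ⊆ --101 [E]
  m30 ⊆ 1--10 [E]
E = {--101, 0-0-1, 00---, 1--10, 110-0}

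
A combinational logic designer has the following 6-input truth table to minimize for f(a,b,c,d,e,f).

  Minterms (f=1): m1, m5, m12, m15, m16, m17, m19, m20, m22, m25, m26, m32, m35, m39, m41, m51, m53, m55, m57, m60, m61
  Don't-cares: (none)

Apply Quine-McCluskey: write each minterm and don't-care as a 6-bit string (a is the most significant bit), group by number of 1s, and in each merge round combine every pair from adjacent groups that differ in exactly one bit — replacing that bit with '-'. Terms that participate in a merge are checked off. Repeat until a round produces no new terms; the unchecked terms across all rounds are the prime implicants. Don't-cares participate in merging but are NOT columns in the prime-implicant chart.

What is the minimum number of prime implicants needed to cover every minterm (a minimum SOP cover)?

13

size-2^0 implicants → 000001(✓)  000101(✓)  001100  001111  010000(✓)  010001(✓)  010011(✓)  010100(✓)  010110(✓)  011001(✓)  011010  100000  100011(✓)  100111(✓)  101001(✓)  110011(✓)  110101(✓)  110111(✓)  111001(✓)  111100(✓)  111101(✓)
size-2^1 implicants → -10011  -11001  0-0001  000-01  01-001  010-00  0100-1  01000-  0101-0  1-0011(✓)  1-0111(✓)  1-1001  100-11(✓)  11-101  110-11(✓)  1101-1  111-01  11110-
size-2^2 implicants → 1-0-11
Unchecked terms (primes): -10011, -11001, 0-0001, 000-01, 001100, 001111, 01-001, 010-00, 0100-1, 01000-, 0101-0, 011010, 1-0-11, 1-1001, 100000, 11-101, 1101-1, 111-01, 11110-
Minterm coverage:
  m1 ⊆ 0-0001,000-01
  m5 ⊆ 000-01 [E]
  m12 ⊆ 001100 [E]
  m15 ⊆ 001111 [E]
  m16 ⊆ 010-00,01000-
  m17 ⊆ 0-0001,01-001,0100-1,01000-
  m19 ⊆ -10011,0100-1
  m20 ⊆ 010-00,0101-0
  m22 ⊆ 0101-0 [E]
  m25 ⊆ -11001,01-001
  m26 ⊆ 011010 [E]
  m32 ⊆ 100000 [E]
  m35 ⊆ 1-0-11 [E]
  m39 ⊆ 1-0-11 [E]
  m41 ⊆ 1-1001 [E]
  m51 ⊆ -10011,1-0-11
  m53 ⊆ 11-101,1101-1
  m55 ⊆ 1-0-11,1101-1
  m57 ⊆ -11001,1-1001,111-01
  m60 ⊆ 11110- [E]
  m61 ⊆ 11-101,111-01,11110-
E = {000-01, 001100, 001111, 0101-0, 011010, 1-0-11, 1-1001, 100000, 11110-}
Petrick residual → -10011, -11001, 01000-, 11-101
Cover = bc'd'ef + bcd'e'f + a'b'c'e'f + a'b'cde'f' + a'b'cdef + a'bc'd'e' + a'bc'df' + a'bcd'ef' + ac'ef + acd'e'f + ab'c'd'e'f' + abde'f + abcde'  |cover|=13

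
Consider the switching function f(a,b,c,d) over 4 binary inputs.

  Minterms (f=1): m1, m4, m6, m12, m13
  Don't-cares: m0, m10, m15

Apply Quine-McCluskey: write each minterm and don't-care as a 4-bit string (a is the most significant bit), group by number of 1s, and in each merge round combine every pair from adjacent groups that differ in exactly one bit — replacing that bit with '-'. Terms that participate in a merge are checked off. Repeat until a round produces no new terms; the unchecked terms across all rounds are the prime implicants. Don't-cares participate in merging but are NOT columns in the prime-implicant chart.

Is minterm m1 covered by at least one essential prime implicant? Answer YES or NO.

YES

Round 0: 0000✓ 0001✓ 0100✓ 0110✓ 1010 1100✓ 1101✓ 1111✓
Round 1: -100 0-00 000- 01-0 11-1 110-
PIs = {-100, 0-00, 000-, 01-0, 1010, 11-1, 110-}
Coverage chart:
  m1: 000- ←essential
  m4: -100,0-00,01-0
  m6: 01-0 ←essential
  m12: -100,110-
  m13: 11-1,110-
Essential: 000-, 01-0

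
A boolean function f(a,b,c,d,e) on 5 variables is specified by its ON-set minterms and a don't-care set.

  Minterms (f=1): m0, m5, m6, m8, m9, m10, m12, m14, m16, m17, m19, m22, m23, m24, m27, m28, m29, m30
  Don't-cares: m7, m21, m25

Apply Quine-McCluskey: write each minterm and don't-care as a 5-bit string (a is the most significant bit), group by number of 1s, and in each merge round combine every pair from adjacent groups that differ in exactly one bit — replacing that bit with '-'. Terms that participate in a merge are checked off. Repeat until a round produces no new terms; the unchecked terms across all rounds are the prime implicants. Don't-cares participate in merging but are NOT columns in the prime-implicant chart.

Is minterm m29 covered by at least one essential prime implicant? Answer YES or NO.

size-2^0 implicants → 00000(✓)  00101(✓)  00110(✓)  00111(✓)  01000(✓)  01001(✓)  01010(✓)  01100(✓)  01110(✓)  10000(✓)  10001(✓)  10011(✓)  10101(✓)  10110(✓)  10111(✓)  11000(✓)  11001(✓)  11011(✓)  11100(✓)  11101(✓)  11110(✓)
size-2^1 implicants → -0000(✓)  -0101(✓)  -0110(✓)  -0111(✓)  -1000(✓)  -1001(✓)  -1100(✓)  -1110(✓)  0-000(✓)  0-110(✓)  001-1(✓)  0011-(✓)  01-00(✓)  01-10(✓)  010-0(✓)  0100-(✓)  011-0(✓)  1-000(✓)  1-001(✓)  1-011(✓)  1-101(✓)  1-110(✓)  10-01(✓)  10-11(✓)  100-1(✓)  1000-(✓)  101-1(✓)  1011-(✓)  11-00(✓)  11-01(✓)  110-1(✓)  1100-(✓)  111-0(✓)  1110-(✓)
size-2^2 implicants → --000  --110  -01-1  -011-  -1-00  -100-  -11-0  01--0  1--01  1-0-1  1-00-  10--1  11-0-
Unchecked terms (primes): --000, --110, -01-1, -011-, -1-00, -100-, -11-0, 01--0, 1--01, 1-0-1, 1-00-, 10--1, 11-0-
Minterm coverage:
  m0 ⊆ --000 [E]
  m5 ⊆ -01-1 [E]
  m6 ⊆ --110,-011-
  m8 ⊆ --000,-1-00,-100-,01--0
  m9 ⊆ -100- [E]
  m10 ⊆ 01--0 [E]
  m12 ⊆ -1-00,-11-0,01--0
  m14 ⊆ --110,-11-0,01--0
  m16 ⊆ --000,1-00-
  m17 ⊆ 1--01,1-0-1,1-00-,10--1
  m19 ⊆ 1-0-1,10--1
  m22 ⊆ --110,-011-
  m23 ⊆ -01-1,-011-,10--1
  m24 ⊆ --000,-1-00,-100-,1-00-,11-0-
  m27 ⊆ 1-0-1 [E]
  m28 ⊆ -1-00,-11-0,11-0-
  m29 ⊆ 1--01,11-0-
  m30 ⊆ --110,-11-0
E = {--000, -01-1, -100-, 01--0, 1-0-1}

NO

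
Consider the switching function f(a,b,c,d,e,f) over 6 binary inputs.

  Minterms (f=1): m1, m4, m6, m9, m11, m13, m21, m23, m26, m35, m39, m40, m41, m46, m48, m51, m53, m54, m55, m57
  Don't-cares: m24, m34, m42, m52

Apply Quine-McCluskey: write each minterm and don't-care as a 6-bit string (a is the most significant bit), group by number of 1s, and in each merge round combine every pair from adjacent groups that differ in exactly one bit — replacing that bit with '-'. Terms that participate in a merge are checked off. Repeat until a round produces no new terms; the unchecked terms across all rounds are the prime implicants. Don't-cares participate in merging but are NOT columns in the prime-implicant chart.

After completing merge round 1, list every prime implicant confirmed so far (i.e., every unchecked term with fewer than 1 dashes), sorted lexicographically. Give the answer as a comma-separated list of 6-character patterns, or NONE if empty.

size-2^0 implicants → 000001(✓)  000100(✓)  000110(✓)  001001(✓)  001011(✓)  001101(✓)  010101(✓)  010111(✓)  011000(✓)  011010(✓)  100010(✓)  100011(✓)  100111(✓)  101000(✓)  101001(✓)  101010(✓)  101110(✓)  110000(✓)  110011(✓)  110100(✓)  110101(✓)  110110(✓)  110111(✓)  111001(✓)
size-2^1 implicants → -01001  -10101(✓)  -10111(✓)  00-001  0001-0  001-01  0010-1  0101-1(✓)  0110-0  1-0011(✓)  1-0111(✓)  1-1001  10-010  100-11(✓)  10001-  101-10  1010-0  10100-  110-00  110-11(✓)  1101-0(✓)  1101-1(✓)  11010-(✓)  11011-(✓)
size-2^2 implicants → -101-1  1-0-11  1101--
Unchecked terms (primes): -01001, -101-1, 00-001, 0001-0, 001-01, 0010-1, 0110-0, 1-0-11, 1-1001, 10-010, 10001-, 101-10, 1010-0, 10100-, 110-00, 1101--

NONE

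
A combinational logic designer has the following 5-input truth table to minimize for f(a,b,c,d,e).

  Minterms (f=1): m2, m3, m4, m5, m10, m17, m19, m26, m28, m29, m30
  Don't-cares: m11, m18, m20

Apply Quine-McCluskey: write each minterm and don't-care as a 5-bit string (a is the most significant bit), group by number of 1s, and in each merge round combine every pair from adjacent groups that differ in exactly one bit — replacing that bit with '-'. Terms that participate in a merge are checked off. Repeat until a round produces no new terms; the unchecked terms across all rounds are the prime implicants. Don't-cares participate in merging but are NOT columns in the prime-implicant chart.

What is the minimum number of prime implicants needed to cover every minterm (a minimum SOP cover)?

5

Round 0: 00010✓ 00011✓ 00100✓ 00101✓ 01010✓ 01011✓ 10001✓ 10010✓ 10011✓ 10100✓ 11010✓ 11100✓ 11101✓ 11110✓
Round 1: -0010✓ -0011✓ -0100 -1010✓ 0-010✓ 0-011✓ 0001-✓ 0010- 0101-✓ 1-010✓ 1-100 100-1 1001-✓ 11-10 111-0 1110-
Round 2: --010 -001- 0-01-
PIs = {--010, -001-, -0100, 0-01-, 0010-, 1-100, 100-1, 11-10, 111-0, 1110-}
Coverage chart:
  m2: --010,-001-,0-01-
  m3: -001-,0-01-
  m4: -0100,0010-
  m5: 0010- ←essential
  m10: --010,0-01-
  m17: 100-1 ←essential
  m19: -001-,100-1
  m26: --010,11-10
  m28: 1-100,111-0,1110-
  m29: 1110- ←essential
  m30: 11-10,111-0
Essential: 0010-, 100-1, 1110-
Petrick residual → 0-01-, 11-10
Min cover (5 terms): a'c'd + a'b'cd' + ab'c'e + abde' + abcd'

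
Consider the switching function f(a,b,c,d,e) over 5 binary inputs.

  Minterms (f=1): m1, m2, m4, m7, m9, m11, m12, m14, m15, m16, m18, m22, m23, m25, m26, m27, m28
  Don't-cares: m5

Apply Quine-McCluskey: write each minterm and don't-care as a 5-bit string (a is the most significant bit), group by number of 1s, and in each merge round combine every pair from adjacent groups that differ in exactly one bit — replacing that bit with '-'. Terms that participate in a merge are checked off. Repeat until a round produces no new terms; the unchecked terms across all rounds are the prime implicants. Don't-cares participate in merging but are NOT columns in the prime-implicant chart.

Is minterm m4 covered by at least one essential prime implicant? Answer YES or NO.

NO

[col 0] 00001*, 00010*, 00100*, 00101*, 00111*, 01001*, 01011*, 01100*, 01110*, 01111*, 10000*, 10010*, 10110*, 10111*, 11001*, 11010*, 11011*, 11100*
[col 1] -0010, -0111, -1001*, -1011*, -1100, 0-001, 0-100, 0-111, 00-01, 001-1, 0010-, 01-11, 010-1*, 011-0, 0111-, 1-010, 10-10, 100-0, 1011-, 110-1*, 1101-
[col 2] -10-1
Prime implicants: -0010, -0111, -10-1, -1100, 0-001, 0-100, 0-111, 00-01, 001-1, 0010-, 01-11, 011-0, 0111-, 1-010, 10-10, 100-0, 1011-, 1101-
PI chart (minterm → PIs covering it):
  1 | 0-001,00-01
  2 | -0010  (sole → essential)
  4 | 0-100,0010-
  7 | -0111,0-111,001-1
  9 | -10-1,0-001
  11 | -10-1,01-11
  12 | -1100,0-100,011-0
  14 | 011-0,0111-
  15 | 0-111,01-11,0111-
  16 | 100-0  (sole → essential)
  18 | -0010,1-010,10-10,100-0
  22 | 10-10,1011-
  23 | -0111,1011-
  25 | -10-1  (sole → essential)
  26 | 1-010,1101-
  27 | -10-1,1101-
  28 | -1100  (sole → essential)
Essential prime implicants: -0010, -10-1, -1100, 100-0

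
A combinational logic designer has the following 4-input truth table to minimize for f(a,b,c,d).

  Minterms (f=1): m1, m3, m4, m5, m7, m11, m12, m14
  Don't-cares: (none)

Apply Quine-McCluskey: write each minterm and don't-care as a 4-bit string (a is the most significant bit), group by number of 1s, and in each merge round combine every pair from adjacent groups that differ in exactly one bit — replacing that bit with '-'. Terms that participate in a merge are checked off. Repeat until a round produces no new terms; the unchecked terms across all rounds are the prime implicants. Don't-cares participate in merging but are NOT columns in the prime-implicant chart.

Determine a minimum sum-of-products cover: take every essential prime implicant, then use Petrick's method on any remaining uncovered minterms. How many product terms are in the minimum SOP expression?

[col 0] 0001*, 0011*, 0100*, 0101*, 0111*, 1011*, 1100*, 1110*
[col 1] -011, -100, 0-01*, 0-11*, 00-1*, 01-1*, 010-, 11-0
[col 2] 0--1
Prime implicants: -011, -100, 0--1, 010-, 11-0
PI chart (minterm → PIs covering it):
  1 | 0--1  (sole → essential)
  3 | -011,0--1
  4 | -100,010-
  5 | 0--1,010-
  7 | 0--1  (sole → essential)
  11 | -011  (sole → essential)
  12 | -100,11-0
  14 | 11-0  (sole → essential)
Essential prime implicants: -011, 0--1, 11-0
Petrick residual → -100
Minimum SOP uses 4 PIs: b'cd + bc'd' + a'd + abd'

4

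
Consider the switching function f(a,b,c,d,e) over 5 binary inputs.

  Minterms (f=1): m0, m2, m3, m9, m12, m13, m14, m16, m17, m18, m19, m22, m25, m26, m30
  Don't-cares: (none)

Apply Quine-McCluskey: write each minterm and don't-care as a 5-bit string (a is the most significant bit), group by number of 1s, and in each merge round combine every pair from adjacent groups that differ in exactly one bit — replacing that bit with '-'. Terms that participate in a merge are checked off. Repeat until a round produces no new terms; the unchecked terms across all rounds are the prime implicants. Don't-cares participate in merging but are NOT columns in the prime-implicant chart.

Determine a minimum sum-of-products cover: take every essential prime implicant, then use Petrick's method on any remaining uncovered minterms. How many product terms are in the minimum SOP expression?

Round 0: 00000✓ 00010✓ 00011✓ 01001✓ 01100✓ 01101✓ 01110✓ 10000✓ 10001✓ 10010✓ 10011✓ 10110✓ 11001✓ 11010✓ 11110✓
Round 1: -0000✓ -0010✓ -0011✓ -1001 -1110 000-0✓ 0001-✓ 01-01 011-0 0110- 1-001 1-010✓ 1-110✓ 10-10✓ 100-0✓ 100-1✓ 1000-✓ 1001-✓ 11-10✓
Round 2: -00-0 -001- 1--10 100--
PIs = {-00-0, -001-, -1001, -1110, 01-01, 011-0, 0110-, 1--10, 1-001, 100--}
Coverage chart:
  m0: -00-0 ←essential
  m2: -00-0,-001-
  m3: -001- ←essential
  m9: -1001,01-01
  m12: 011-0,0110-
  m13: 01-01,0110-
  m14: -1110,011-0
  m16: -00-0,100--
  m17: 1-001,100--
  m18: -00-0,-001-,1--10,100--
  m19: -001-,100--
  m22: 1--10 ←essential
  m25: -1001,1-001
  m26: 1--10 ←essential
  m30: -1110,1--10
Essential: -00-0, -001-, 1--10
Petrick residual → 01-01, 011-0, 1-001
Min cover (6 terms): b'c'e' + b'c'd + a'bd'e + a'bce' + ade' + ac'd'e

6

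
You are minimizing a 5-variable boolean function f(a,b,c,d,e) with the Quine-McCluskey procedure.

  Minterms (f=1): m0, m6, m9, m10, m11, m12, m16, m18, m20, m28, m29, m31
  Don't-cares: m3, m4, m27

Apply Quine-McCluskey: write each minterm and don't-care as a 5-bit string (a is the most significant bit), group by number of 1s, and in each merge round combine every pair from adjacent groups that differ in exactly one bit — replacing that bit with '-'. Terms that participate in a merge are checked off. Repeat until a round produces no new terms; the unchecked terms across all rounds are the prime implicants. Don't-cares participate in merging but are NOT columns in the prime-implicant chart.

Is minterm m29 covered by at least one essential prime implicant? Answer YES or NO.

NO

size-2^0 implicants → 00000(✓)  00011(✓)  00100(✓)  00110(✓)  01001(✓)  01010(✓)  01011(✓)  01100(✓)  10000(✓)  10010(✓)  10100(✓)  11011(✓)  11100(✓)  11101(✓)  11111(✓)
size-2^1 implicants → -0000(✓)  -0100(✓)  -1011  -1100(✓)  0-011  0-100(✓)  00-00(✓)  001-0  010-1  0101-  1-100(✓)  10-00(✓)  100-0  11-11  111-1  1110-
size-2^2 implicants → --100  -0-00
Unchecked terms (primes): --100, -0-00, -1011, 0-011, 001-0, 010-1, 0101-, 100-0, 11-11, 111-1, 1110-
Minterm coverage:
  m0 ⊆ -0-00 [E]
  m6 ⊆ 001-0 [E]
  m9 ⊆ 010-1 [E]
  m10 ⊆ 0101- [E]
  m11 ⊆ -1011,0-011,010-1,0101-
  m12 ⊆ --100 [E]
  m16 ⊆ -0-00,100-0
  m18 ⊆ 100-0 [E]
  m20 ⊆ --100,-0-00
  m28 ⊆ --100,1110-
  m29 ⊆ 111-1,1110-
  m31 ⊆ 11-11,111-1
E = {--100, -0-00, 001-0, 010-1, 0101-, 100-0}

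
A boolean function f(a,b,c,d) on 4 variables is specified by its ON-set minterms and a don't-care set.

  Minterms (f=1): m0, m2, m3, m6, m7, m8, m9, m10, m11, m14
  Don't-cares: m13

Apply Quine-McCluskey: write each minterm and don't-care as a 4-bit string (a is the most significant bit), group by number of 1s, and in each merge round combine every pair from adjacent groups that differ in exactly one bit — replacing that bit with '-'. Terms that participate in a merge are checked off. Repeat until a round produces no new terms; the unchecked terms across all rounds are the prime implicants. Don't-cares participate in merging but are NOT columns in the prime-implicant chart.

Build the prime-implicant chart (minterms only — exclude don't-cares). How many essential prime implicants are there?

[col 0] 0000*, 0010*, 0011*, 0110*, 0111*, 1000*, 1001*, 1010*, 1011*, 1101*, 1110*
[col 1] -000*, -010*, -011*, -110*, 0-10*, 0-11*, 00-0*, 001-*, 011-*, 1-01, 1-10*, 10-0*, 10-1*, 100-*, 101-*
[col 2] --10, -0-0, -01-, 0-1-, 10--
Prime implicants: --10, -0-0, -01-, 0-1-, 1-01, 10--
PI chart (minterm → PIs covering it):
  0 | -0-0  (sole → essential)
  2 | --10,-0-0,-01-,0-1-
  3 | -01-,0-1-
  6 | --10,0-1-
  7 | 0-1-  (sole → essential)
  8 | -0-0,10--
  9 | 1-01,10--
  10 | --10,-0-0,-01-,10--
  11 | -01-,10--
  14 | --10  (sole → essential)
Essential prime implicants: --10, -0-0, 0-1-

3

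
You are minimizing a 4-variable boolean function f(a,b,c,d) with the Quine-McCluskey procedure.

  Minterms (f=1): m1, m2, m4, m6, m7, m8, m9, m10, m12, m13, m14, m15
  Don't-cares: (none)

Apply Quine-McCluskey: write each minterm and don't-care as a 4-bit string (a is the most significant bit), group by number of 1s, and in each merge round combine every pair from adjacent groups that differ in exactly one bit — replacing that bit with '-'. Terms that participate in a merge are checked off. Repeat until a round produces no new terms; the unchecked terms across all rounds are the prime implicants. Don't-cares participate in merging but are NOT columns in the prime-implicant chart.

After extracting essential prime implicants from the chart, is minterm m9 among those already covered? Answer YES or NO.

[col 0] 0001*, 0010*, 0100*, 0110*, 0111*, 1000*, 1001*, 1010*, 1100*, 1101*, 1110*, 1111*
[col 1] -001, -010*, -100*, -110*, -111*, 0-10*, 01-0*, 011-*, 1-00*, 1-01*, 1-10*, 10-0*, 100-*, 11-0*, 11-1*, 110-*, 111-*
[col 2] --10, -1-0, -11-, 1--0, 1-0-, 11--
Prime implicants: --10, -001, -1-0, -11-, 1--0, 1-0-, 11--
PI chart (minterm → PIs covering it):
  1 | -001  (sole → essential)
  2 | --10  (sole → essential)
  4 | -1-0  (sole → essential)
  6 | --10,-1-0,-11-
  7 | -11-  (sole → essential)
  8 | 1--0,1-0-
  9 | -001,1-0-
  10 | --10,1--0
  12 | -1-0,1--0,1-0-,11--
  13 | 1-0-,11--
  14 | --10,-1-0,-11-,1--0,11--
  15 | -11-,11--
Essential prime implicants: --10, -001, -1-0, -11-

YES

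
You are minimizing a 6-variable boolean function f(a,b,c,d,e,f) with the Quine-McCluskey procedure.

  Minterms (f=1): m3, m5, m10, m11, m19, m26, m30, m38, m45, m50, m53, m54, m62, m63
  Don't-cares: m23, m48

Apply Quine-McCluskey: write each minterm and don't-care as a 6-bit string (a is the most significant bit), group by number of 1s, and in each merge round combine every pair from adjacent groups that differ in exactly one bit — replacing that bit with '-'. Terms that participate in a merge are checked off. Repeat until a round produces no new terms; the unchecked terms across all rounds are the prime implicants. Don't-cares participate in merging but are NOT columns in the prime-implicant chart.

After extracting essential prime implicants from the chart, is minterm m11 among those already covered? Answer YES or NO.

NO

Round 0: 000011✓ 000101 001010✓ 001011✓ 010011✓ 010111✓ 011010✓ 011110✓ 100110✓ 101101 110000✓ 110010✓ 110101 110110✓ 111110✓ 111111✓
Round 1: -11110 0-0011 0-1010 00-011 00101- 010-11 011-10 1-0110 11-110 110-10 1100-0 11111-
PIs = {-11110, 0-0011, 0-1010, 00-011, 000101, 00101-, 010-11, 011-10, 1-0110, 101101, 11-110, 110-10, 1100-0, 110101, 11111-}
Coverage chart:
  m3: 0-0011,00-011
  m5: 000101 ←essential
  m10: 0-1010,00101-
  m11: 00-011,00101-
  m19: 0-0011,010-11
  m26: 0-1010,011-10
  m30: -11110,011-10
  m38: 1-0110 ←essential
  m45: 101101 ←essential
  m50: 110-10,1100-0
  m53: 110101 ←essential
  m54: 1-0110,11-110,110-10
  m62: -11110,11-110,11111-
  m63: 11111- ←essential
Essential: 000101, 1-0110, 101101, 110101, 11111-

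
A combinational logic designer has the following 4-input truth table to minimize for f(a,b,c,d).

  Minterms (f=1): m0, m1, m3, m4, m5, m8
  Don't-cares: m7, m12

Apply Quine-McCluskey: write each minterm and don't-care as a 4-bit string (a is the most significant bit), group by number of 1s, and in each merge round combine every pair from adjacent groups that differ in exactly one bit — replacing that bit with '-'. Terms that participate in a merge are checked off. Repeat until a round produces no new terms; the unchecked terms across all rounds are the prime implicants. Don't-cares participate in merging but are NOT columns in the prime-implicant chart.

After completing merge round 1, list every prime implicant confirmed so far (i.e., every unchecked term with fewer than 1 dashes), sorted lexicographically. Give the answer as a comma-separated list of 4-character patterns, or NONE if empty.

size-2^0 implicants → 0000(✓)  0001(✓)  0011(✓)  0100(✓)  0101(✓)  0111(✓)  1000(✓)  1100(✓)
size-2^1 implicants → -000(✓)  -100(✓)  0-00(✓)  0-01(✓)  0-11(✓)  00-1(✓)  000-(✓)  01-1(✓)  010-(✓)  1-00(✓)
size-2^2 implicants → --00  0--1  0-0-
Unchecked terms (primes): --00, 0--1, 0-0-

NONE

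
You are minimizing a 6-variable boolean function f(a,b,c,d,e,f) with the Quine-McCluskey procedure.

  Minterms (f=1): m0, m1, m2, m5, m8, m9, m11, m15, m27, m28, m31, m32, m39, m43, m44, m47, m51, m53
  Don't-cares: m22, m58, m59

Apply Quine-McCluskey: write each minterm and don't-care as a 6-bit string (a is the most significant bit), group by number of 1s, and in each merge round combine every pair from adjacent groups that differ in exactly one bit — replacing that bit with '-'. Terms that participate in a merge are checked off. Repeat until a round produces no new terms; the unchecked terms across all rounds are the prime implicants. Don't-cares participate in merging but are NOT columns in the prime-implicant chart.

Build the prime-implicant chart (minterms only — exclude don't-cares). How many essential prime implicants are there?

[col 0] 000000*, 000001*, 000010*, 000101*, 001000*, 001001*, 001011*, 001111*, 010110, 011011*, 011100, 011111*, 100000*, 100111*, 101011*, 101100, 101111*, 110011*, 110101, 111010*, 111011*
[col 1] -00000, -01011*, -01111*, -11011*, 0-1011*, 0-1111*, 00-000*, 00-001*, 000-01, 0000-0, 00000-*, 001-11*, 0010-1, 00100-*, 011-11*, 1-1011*, 10-111, 101-11*, 11-011, 11101-
[col 2] --1011, -01-11, 0-1-11, 00-00-
Prime implicants: --1011, -00000, -01-11, 0-1-11, 00-00-, 000-01, 0000-0, 0010-1, 010110, 011100, 10-111, 101100, 11-011, 110101, 11101-
PI chart (minterm → PIs covering it):
  0 | -00000,00-00-,0000-0
  1 | 00-00-,000-01
  2 | 0000-0  (sole → essential)
  5 | 000-01  (sole → essential)
  8 | 00-00-  (sole → essential)
  9 | 00-00-,0010-1
  11 | --1011,-01-11,0-1-11,0010-1
  15 | -01-11,0-1-11
  27 | --1011,0-1-11
  28 | 011100  (sole → essential)
  31 | 0-1-11  (sole → essential)
  32 | -00000  (sole → essential)
  39 | 10-111  (sole → essential)
  43 | --1011,-01-11
  44 | 101100  (sole → essential)
  47 | -01-11,10-111
  51 | 11-011  (sole → essential)
  53 | 110101  (sole → essential)
Essential prime implicants: -00000, 0-1-11, 00-00-, 000-01, 0000-0, 011100, 10-111, 101100, 11-011, 110101

10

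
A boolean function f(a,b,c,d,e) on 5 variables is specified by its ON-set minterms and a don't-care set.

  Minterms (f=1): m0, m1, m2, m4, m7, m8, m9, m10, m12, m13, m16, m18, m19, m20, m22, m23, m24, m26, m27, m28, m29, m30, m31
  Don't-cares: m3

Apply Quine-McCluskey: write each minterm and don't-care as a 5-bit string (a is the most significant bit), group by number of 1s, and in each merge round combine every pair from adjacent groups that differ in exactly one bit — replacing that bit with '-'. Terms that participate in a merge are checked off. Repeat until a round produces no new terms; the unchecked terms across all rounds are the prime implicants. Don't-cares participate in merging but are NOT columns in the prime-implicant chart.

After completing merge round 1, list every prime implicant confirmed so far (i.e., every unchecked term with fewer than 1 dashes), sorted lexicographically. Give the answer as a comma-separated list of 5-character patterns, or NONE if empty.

Round 0: 00000✓ 00001✓ 00010✓ 00011✓ 00100✓ 00111✓ 01000✓ 01001✓ 01010✓ 01100✓ 01101✓ 10000✓ 10010✓ 10011✓ 10100✓ 10110✓ 10111✓ 11000✓ 11010✓ 11011✓ 11100✓ 11101✓ 11110✓ 11111✓
Round 1: -0000✓ -0010✓ -0011✓ -0100✓ -0111✓ -1000✓ -1010✓ -1100✓ -1101✓ 0-000✓ 0-001✓ 0-010✓ 0-100✓ 00-00✓ 00-11✓ 000-0✓ 000-1✓ 0000-✓ 0001-✓ 01-00✓ 01-01✓ 010-0✓ 0100-✓ 0110-✓ 1-000✓ 1-010✓ 1-011✓ 1-100✓ 1-110✓ 1-111✓ 10-00✓ 10-10✓ 10-11✓ 100-0✓ 1001-✓ 101-0✓ 1011-✓ 11-00✓ 11-10✓ 11-11✓ 110-0✓ 1101-✓ 111-0✓ 111-1✓ 1110-✓ 1111-✓
Round 2: --000✓ --010✓ --100✓ -0-00✓ -0-11 -00-0✓ -001- -1-00✓ -10-0✓ -110- 0--00✓ 0-0-0✓ 0-00- 000-- 01-0- 1--00✓ 1--10✓ 1--11✓ 1-0-0✓ 1-01-✓ 1-1-0✓ 1-11-✓ 10--0✓ 10-1-✓ 11--0✓ 11-1-✓ 111--
Round 3: ---00 --0-0 1---0 1--1-
PIs = {---00, --0-0, -0-11, -001-, -110-, 0-00-, 000--, 01-0-, 1---0, 1--1-, 111--}

NONE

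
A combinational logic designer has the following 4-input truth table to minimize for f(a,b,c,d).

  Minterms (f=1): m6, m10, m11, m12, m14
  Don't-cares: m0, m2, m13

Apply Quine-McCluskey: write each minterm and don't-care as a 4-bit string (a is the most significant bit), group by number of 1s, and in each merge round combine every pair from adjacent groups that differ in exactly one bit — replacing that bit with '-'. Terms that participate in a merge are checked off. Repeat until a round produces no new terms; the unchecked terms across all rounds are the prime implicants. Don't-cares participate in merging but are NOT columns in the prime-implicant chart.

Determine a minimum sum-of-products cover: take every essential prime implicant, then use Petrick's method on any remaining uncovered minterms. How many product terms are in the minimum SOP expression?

Round 0: 0000✓ 0010✓ 0110✓ 1010✓ 1011✓ 1100✓ 1101✓ 1110✓
Round 1: -010✓ -110✓ 0-10✓ 00-0 1-10✓ 101- 11-0 110-
Round 2: --10
PIs = {--10, 00-0, 101-, 11-0, 110-}
Coverage chart:
  m6: --10 ←essential
  m10: --10,101-
  m11: 101- ←essential
  m12: 11-0,110-
  m14: --10,11-0
Essential: --10, 101-
Petrick residual → 11-0
Min cover (3 terms): cd' + ab'c + abd'

3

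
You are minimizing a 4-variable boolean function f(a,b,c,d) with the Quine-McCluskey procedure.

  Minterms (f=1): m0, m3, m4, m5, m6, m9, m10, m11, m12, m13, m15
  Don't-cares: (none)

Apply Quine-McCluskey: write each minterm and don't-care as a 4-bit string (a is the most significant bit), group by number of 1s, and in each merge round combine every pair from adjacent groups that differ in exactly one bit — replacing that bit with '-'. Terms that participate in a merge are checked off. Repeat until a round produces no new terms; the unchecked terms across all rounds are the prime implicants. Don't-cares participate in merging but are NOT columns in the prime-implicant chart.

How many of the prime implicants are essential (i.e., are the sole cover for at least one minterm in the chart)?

6

[col 0] 0000*, 0011*, 0100*, 0101*, 0110*, 1001*, 1010*, 1011*, 1100*, 1101*, 1111*
[col 1] -011, -100*, -101*, 0-00, 01-0, 010-*, 1-01*, 1-11*, 10-1*, 101-, 11-1*, 110-*
[col 2] -10-, 1--1
Prime implicants: -011, -10-, 0-00, 01-0, 1--1, 101-
PI chart (minterm → PIs covering it):
  0 | 0-00  (sole → essential)
  3 | -011  (sole → essential)
  4 | -10-,0-00,01-0
  5 | -10-  (sole → essential)
  6 | 01-0  (sole → essential)
  9 | 1--1  (sole → essential)
  10 | 101-  (sole → essential)
  11 | -011,1--1,101-
  12 | -10-  (sole → essential)
  13 | -10-,1--1
  15 | 1--1  (sole → essential)
Essential prime implicants: -011, -10-, 0-00, 01-0, 1--1, 101-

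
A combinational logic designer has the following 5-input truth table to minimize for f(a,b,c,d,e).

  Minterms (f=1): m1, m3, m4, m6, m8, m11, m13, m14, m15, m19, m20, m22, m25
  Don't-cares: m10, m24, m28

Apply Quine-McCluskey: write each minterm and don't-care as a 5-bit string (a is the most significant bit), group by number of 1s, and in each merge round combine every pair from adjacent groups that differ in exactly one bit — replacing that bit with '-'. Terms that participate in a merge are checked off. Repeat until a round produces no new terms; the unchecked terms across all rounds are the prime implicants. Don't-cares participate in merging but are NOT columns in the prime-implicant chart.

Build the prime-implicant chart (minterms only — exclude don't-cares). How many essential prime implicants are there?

[col 0] 00001*, 00011*, 00100*, 00110*, 01000*, 01010*, 01011*, 01101*, 01110*, 01111*, 10011*, 10100*, 10110*, 11000*, 11001*, 11100*
[col 1] -0011, -0100*, -0110*, -1000, 0-011, 0-110, 000-1, 001-0*, 01-10*, 01-11*, 010-0, 0101-*, 011-1, 0111-*, 1-100, 101-0*, 11-00, 1100-
[col 2] -01-0, 01-1-
Prime implicants: -0011, -01-0, -1000, 0-011, 0-110, 000-1, 01-1-, 010-0, 011-1, 1-100, 11-00, 1100-
PI chart (minterm → PIs covering it):
  1 | 000-1  (sole → essential)
  3 | -0011,0-011,000-1
  4 | -01-0  (sole → essential)
  6 | -01-0,0-110
  8 | -1000,010-0
  11 | 0-011,01-1-
  13 | 011-1  (sole → essential)
  14 | 0-110,01-1-
  15 | 01-1-,011-1
  19 | -0011  (sole → essential)
  20 | -01-0,1-100
  22 | -01-0  (sole → essential)
  25 | 1100-  (sole → essential)
Essential prime implicants: -0011, -01-0, 000-1, 011-1, 1100-

5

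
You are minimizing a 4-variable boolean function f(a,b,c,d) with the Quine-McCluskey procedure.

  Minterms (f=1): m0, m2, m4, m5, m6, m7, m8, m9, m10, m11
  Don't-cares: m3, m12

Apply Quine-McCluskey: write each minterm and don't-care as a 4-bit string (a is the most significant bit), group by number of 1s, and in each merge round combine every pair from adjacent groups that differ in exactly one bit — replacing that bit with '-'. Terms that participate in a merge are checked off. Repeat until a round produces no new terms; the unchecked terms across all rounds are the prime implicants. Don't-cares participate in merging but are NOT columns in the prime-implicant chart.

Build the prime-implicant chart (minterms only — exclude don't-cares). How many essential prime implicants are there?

size-2^0 implicants → 0000(✓)  0010(✓)  0011(✓)  0100(✓)  0101(✓)  0110(✓)  0111(✓)  1000(✓)  1001(✓)  1010(✓)  1011(✓)  1100(✓)
size-2^1 implicants → -000(✓)  -010(✓)  -011(✓)  -100(✓)  0-00(✓)  0-10(✓)  0-11(✓)  00-0(✓)  001-(✓)  01-0(✓)  01-1(✓)  010-(✓)  011-(✓)  1-00(✓)  10-0(✓)  10-1(✓)  100-(✓)  101-(✓)
size-2^2 implicants → --00  -0-0  -01-  0--0  0-1-  01--  10--
Unchecked terms (primes): --00, -0-0, -01-, 0--0, 0-1-, 01--, 10--
Minterm coverage:
  m0 ⊆ --00,-0-0,0--0
  m2 ⊆ -0-0,-01-,0--0,0-1-
  m4 ⊆ --00,0--0,01--
  m5 ⊆ 01-- [E]
  m6 ⊆ 0--0,0-1-,01--
  m7 ⊆ 0-1-,01--
  m8 ⊆ --00,-0-0,10--
  m9 ⊆ 10-- [E]
  m10 ⊆ -0-0,-01-,10--
  m11 ⊆ -01-,10--
E = {01--, 10--}

2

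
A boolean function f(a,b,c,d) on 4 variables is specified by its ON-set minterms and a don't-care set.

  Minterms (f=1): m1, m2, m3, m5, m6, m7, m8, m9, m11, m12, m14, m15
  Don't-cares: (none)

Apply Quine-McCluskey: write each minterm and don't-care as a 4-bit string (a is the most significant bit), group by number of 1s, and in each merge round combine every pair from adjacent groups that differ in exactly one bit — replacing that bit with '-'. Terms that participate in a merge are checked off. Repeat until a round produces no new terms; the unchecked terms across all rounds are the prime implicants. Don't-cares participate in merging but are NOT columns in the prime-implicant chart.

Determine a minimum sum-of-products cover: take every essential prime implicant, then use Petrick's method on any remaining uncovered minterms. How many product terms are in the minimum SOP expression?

5

Round 0: 0001✓ 0010✓ 0011✓ 0101✓ 0110✓ 0111✓ 1000✓ 1001✓ 1011✓ 1100✓ 1110✓ 1111✓
Round 1: -001✓ -011✓ -110✓ -111✓ 0-01✓ 0-10✓ 0-11✓ 00-1✓ 001-✓ 01-1✓ 011-✓ 1-00 1-11✓ 10-1✓ 100- 11-0 111-✓
Round 2: --11 -0-1 -11- 0--1 0-1-
PIs = {--11, -0-1, -11-, 0--1, 0-1-, 1-00, 100-, 11-0}
Coverage chart:
  m1: -0-1,0--1
  m2: 0-1- ←essential
  m3: --11,-0-1,0--1,0-1-
  m5: 0--1 ←essential
  m6: -11-,0-1-
  m7: --11,-11-,0--1,0-1-
  m8: 1-00,100-
  m9: -0-1,100-
  m11: --11,-0-1
  m12: 1-00,11-0
  m14: -11-,11-0
  m15: --11,-11-
Essential: 0--1, 0-1-
Petrick residual → --11, 100-, 11-0
Min cover (5 terms): cd + a'd + a'c + ab'c' + abd'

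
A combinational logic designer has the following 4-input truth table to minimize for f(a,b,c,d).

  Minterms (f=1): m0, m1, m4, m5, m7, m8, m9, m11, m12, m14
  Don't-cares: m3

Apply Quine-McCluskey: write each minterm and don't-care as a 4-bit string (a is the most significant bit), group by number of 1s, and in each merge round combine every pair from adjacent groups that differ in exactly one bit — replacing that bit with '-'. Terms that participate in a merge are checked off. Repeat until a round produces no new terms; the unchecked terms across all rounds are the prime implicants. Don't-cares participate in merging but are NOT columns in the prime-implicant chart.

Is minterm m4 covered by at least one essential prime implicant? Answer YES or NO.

size-2^0 implicants → 0000(✓)  0001(✓)  0011(✓)  0100(✓)  0101(✓)  0111(✓)  1000(✓)  1001(✓)  1011(✓)  1100(✓)  1110(✓)
size-2^1 implicants → -000(✓)  -001(✓)  -011(✓)  -100(✓)  0-00(✓)  0-01(✓)  0-11(✓)  00-1(✓)  000-(✓)  01-1(✓)  010-(✓)  1-00(✓)  10-1(✓)  100-(✓)  11-0
size-2^2 implicants → --00  -0-1  -00-  0--1  0-0-
Unchecked terms (primes): --00, -0-1, -00-, 0--1, 0-0-, 11-0
Minterm coverage:
  m0 ⊆ --00,-00-,0-0-
  m1 ⊆ -0-1,-00-,0--1,0-0-
  m4 ⊆ --00,0-0-
  m5 ⊆ 0--1,0-0-
  m7 ⊆ 0--1 [E]
  m8 ⊆ --00,-00-
  m9 ⊆ -0-1,-00-
  m11 ⊆ -0-1 [E]
  m12 ⊆ --00,11-0
  m14 ⊆ 11-0 [E]
E = {-0-1, 0--1, 11-0}

NO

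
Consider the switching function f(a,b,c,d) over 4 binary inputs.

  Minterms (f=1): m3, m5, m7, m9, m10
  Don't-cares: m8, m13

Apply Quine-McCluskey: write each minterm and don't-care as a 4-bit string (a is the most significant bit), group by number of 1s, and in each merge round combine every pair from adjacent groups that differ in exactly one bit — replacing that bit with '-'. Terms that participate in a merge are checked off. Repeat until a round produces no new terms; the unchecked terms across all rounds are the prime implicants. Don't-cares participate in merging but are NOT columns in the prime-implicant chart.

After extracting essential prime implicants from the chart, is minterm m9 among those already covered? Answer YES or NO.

NO

[col 0] 0011*, 0101*, 0111*, 1000*, 1001*, 1010*, 1101*
[col 1] -101, 0-11, 01-1, 1-01, 10-0, 100-
Prime implicants: -101, 0-11, 01-1, 1-01, 10-0, 100-
PI chart (minterm → PIs covering it):
  3 | 0-11  (sole → essential)
  5 | -101,01-1
  7 | 0-11,01-1
  9 | 1-01,100-
  10 | 10-0  (sole → essential)
Essential prime implicants: 0-11, 10-0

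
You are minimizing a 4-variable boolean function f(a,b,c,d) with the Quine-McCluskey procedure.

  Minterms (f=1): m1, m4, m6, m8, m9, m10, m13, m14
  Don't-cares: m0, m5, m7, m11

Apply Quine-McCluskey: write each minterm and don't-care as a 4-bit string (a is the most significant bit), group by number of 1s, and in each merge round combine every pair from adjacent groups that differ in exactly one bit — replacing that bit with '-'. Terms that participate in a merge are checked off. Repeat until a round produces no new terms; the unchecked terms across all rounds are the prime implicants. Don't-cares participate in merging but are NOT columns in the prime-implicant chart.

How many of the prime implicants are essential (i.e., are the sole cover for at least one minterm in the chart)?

1

Round 0: 0000✓ 0001✓ 0100✓ 0101✓ 0110✓ 0111✓ 1000✓ 1001✓ 1010✓ 1011✓ 1101✓ 1110✓
Round 1: -000✓ -001✓ -101✓ -110 0-00✓ 0-01✓ 000-✓ 01-0✓ 01-1✓ 010-✓ 011-✓ 1-01✓ 1-10 10-0✓ 10-1✓ 100-✓ 101-✓
Round 2: --01 -00- 0-0- 01-- 10--
PIs = {--01, -00-, -110, 0-0-, 01--, 1-10, 10--}
Coverage chart:
  m1: --01,-00-,0-0-
  m4: 0-0-,01--
  m6: -110,01--
  m8: -00-,10--
  m9: --01,-00-,10--
  m10: 1-10,10--
  m13: --01 ←essential
  m14: -110,1-10
Essential: --01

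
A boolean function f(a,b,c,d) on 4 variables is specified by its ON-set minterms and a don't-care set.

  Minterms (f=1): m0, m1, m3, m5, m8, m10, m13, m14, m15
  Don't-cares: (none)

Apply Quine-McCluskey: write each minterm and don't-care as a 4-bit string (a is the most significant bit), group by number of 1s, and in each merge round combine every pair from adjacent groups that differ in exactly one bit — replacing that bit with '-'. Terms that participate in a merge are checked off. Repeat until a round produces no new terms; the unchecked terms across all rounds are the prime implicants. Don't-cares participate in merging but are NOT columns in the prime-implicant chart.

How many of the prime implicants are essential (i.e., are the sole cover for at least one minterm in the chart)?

1

size-2^0 implicants → 0000(✓)  0001(✓)  0011(✓)  0101(✓)  1000(✓)  1010(✓)  1101(✓)  1110(✓)  1111(✓)
size-2^1 implicants → -000  -101  0-01  00-1  000-  1-10  10-0  11-1  111-
Unchecked terms (primes): -000, -101, 0-01, 00-1, 000-, 1-10, 10-0, 11-1, 111-
Minterm coverage:
  m0 ⊆ -000,000-
  m1 ⊆ 0-01,00-1,000-
  m3 ⊆ 00-1 [E]
  m5 ⊆ -101,0-01
  m8 ⊆ -000,10-0
  m10 ⊆ 1-10,10-0
  m13 ⊆ -101,11-1
  m14 ⊆ 1-10,111-
  m15 ⊆ 11-1,111-
E = {00-1}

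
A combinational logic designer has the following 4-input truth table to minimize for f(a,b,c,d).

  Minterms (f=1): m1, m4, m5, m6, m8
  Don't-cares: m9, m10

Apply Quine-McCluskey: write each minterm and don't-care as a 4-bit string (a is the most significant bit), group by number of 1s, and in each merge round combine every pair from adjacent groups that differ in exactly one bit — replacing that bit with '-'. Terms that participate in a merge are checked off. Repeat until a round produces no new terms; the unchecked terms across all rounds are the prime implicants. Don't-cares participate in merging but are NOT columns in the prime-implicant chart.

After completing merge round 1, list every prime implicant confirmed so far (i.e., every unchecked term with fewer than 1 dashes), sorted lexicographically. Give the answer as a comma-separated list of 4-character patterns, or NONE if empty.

[col 0] 0001*, 0100*, 0101*, 0110*, 1000*, 1001*, 1010*
[col 1] -001, 0-01, 01-0, 010-, 10-0, 100-
Prime implicants: -001, 0-01, 01-0, 010-, 10-0, 100-

NONE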